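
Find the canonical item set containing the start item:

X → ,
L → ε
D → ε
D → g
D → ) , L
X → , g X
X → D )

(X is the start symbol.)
{ [D → . ) , L], [D → . g], [D → .], [X → . , g X], [X → . ,], [X → . D )], [X' → . X] }

First, augment the grammar with X' → X
I₀ = CLOSURE({ [X' → . X] }):
  [X' → . X] has the dot before X: add [X → . ,], [X → . , g X], [X → . D )]
  [X → . D )] has the dot before D: add [D → .], [D → . g], [D → . ) , L]
No further items can be added.

I₀ = { [D → . ) , L], [D → . g], [D → .], [X → . , g X], [X → . ,], [X → . D )], [X' → . X] }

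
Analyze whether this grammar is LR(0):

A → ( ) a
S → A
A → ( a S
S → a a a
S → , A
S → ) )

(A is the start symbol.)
Augment with A' → A and build the canonical LR(0) collection (I0 = CLOSURE({[A' → . A]}), then GOTO on every symbol after a dot until no new states appear). It has 15 states:
  I0: { [A → . ( ) a], [A → . ( a S], [A' → . A] }  — shift
  I1: { [A → ( . ) a], [A → ( . a S] }  — shift
  I2: { [A' → A .] }  — accept
  I3: { [A → ( ) . a] }  — shift
  I4: { [A → ( a . S], [A → . ( ) a], [A → . ( a S], [S → . ) )], [S → . , A], [S → . A], [S → . a a a] }  — shift
  I5: { [S → ) . )] }  — shift
  I6: { [A → . ( ) a], [A → . ( a S], [S → , . A] }  — shift
  I7: { [S → A .] }  — reduce
  I8: { [A → ( a S .] }  — reduce
  I9: { [S → a . a a] }  — shift
  I10: { [S → a a . a] }  — shift
  I11: { [S → a a a .] }  — reduce
  I12: { [S → , A .] }  — reduce
  I13: { [S → ) ) .] }  — reduce
  I14: { [A → ( ) a .] }  — reduce

Every state is either a pure shift/goto state or contains exactly one complete item and nothing to shift — no conflicts. The grammar is LR(0).

Answer: Yes, the grammar is LR(0)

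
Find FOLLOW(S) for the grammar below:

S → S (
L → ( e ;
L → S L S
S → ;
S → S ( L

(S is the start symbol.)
{ $, '(', ';' }

To compute FOLLOW(S), find every occurrence of S on a right-hand side N → α S β: add FIRST(β) \ {ε}, and if β is empty or nullable also add FOLLOW(N). Iterate to a fixed point.

S is the start symbol, so $ ∈ FOLLOW(S).
In S → S (: S is followed by '(', add FIRST('(') \ {ε} = { '(' }
In L → S L S: S is followed by L S, add FIRST(L S) \ {ε} = { '(', ';' }
In L → S L S: S is at the end, add FOLLOW(L)
In S → S ( L: S is followed by '(' L, add FIRST('(' L) \ {ε} = { '(' }

The FOLLOW sets referred to above (computed the same way, to a fixed point):
  FOLLOW(L) = { $, '(', ';' }

Taking the union: FOLLOW(S) = { $, '(', ';' }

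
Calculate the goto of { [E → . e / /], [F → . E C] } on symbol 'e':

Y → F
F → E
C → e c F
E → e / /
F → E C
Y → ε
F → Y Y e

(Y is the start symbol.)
GOTO(I, 'e') = CLOSURE({ [A → αX.β] : [A → α.Xβ] ∈ I, X = 'e' })

Items with dot before 'e', with the dot advanced:
  [E → . e / /] → [E → e . / /]
Closure adds nothing (no advanced item has the dot before a non-terminal).

GOTO = { [E → e . / /] }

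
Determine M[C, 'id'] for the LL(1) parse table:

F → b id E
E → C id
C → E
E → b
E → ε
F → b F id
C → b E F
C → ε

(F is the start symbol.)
C → E, C → ε

To find M[C, 'id'], we find productions for C where 'id' is in the predict set (PREDICT(N → α) = (FIRST(α) \ {ε}) ∪ (FOLLOW(N) if α ⇒* ε)).

Relevant sets:
  FIRST(E) = { 'b', 'id', ε }
  FOLLOW(C) = { 'id' }

C → E: PREDICT = { 'b', 'id' }
  'id' is in predict set, so this production goes in M[C, 'id']
C → b E F: PREDICT = { 'b' }
C → ε: PREDICT = { 'id' }
  'id' is in predict set, so this production goes in M[C, 'id']

M[C, 'id'] = C → E, C → ε  (a multiply-defined cell — the grammar is not LL(1))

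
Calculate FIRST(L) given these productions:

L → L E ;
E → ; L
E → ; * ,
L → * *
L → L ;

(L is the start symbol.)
{ '*' }

From L → L E ;:
  - L is the symbol being defined: contributes nothing new
    L is not nullable, so stop
From L → * *:
  - '*' is a terminal: add '*' and stop
From L → L ;:
  - L is the symbol being defined: contributes nothing new
    L is not nullable, so stop

Collecting: FIRST(L) = { '*' }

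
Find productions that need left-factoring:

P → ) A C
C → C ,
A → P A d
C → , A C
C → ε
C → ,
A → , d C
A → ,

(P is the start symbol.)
Yes, C has productions with common prefix ','; A has productions with common prefix ','

Left-factoring is needed when two productions for the same non-terminal
share a common prefix on the right-hand side.

Productions for C:
  C → C ,
  C → , A C
  C → ε
  C → ,
Productions for A:
  A → P A d
  A → , d C
  A → ,

Found common prefix ',' in productions for C
Found common prefix ',' in productions for A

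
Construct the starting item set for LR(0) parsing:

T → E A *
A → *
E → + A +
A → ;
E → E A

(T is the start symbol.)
First, augment the grammar with T' → T
I₀ = CLOSURE({ [T' → . T] }):
  [T' → . T] has the dot before T: add [T → . E A *]
  [T → . E A *] has the dot before E: add [E → . + A +], [E → . E A]
No further items can be added.

I₀ = { [E → . + A +], [E → . E A], [T → . E A *], [T' → . T] }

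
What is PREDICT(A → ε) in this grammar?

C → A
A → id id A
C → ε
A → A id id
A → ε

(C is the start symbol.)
{ $, 'id' }

PREDICT(A → ε) = (FIRST(RHS) \ {ε}) ∪ (FOLLOW(A) if ε ∈ FIRST(RHS), i.e. RHS ⇒* ε)
The right-hand side is ε (FIRST(ε) = { ε }), so the predict set is FOLLOW(A) = { $, 'id' }
PREDICT(A → ε) = { $, 'id' }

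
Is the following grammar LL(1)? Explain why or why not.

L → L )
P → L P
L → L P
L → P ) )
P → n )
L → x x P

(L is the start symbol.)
No. Predict set conflict for L: { 'n', 'x' }

Relevant sets:
  FIRST(L) = { 'n', 'x' }
  FIRST(P) = { 'n', 'x' }

For L:
  PREDICT(L → L ')') = { 'n', 'x' }
  PREDICT(L → L P) = { 'n', 'x' }
  PREDICT(L → P ')' ')') = { 'n', 'x' }
  PREDICT(L → x x P) = { 'x' }
For P:
  PREDICT(P → L P) = { 'n', 'x' }
  PREDICT(P → n ')') = { 'n' }

Conflict found: Predict set conflict for L: { 'n', 'x' }
The grammar is NOT LL(1).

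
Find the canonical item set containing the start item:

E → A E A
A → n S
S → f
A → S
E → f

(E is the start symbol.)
First, augment the grammar with E' → E
I₀ = CLOSURE({ [E' → . E] }):
  [E' → . E] has the dot before E: add [E → . A E A], [E → . f]
  [E → . A E A] has the dot before A: add [A → . n S], [A → . S]
  [A → . S] has the dot before S: add [S → . f]
No further items can be added.

I₀ = { [A → . S], [A → . n S], [E → . A E A], [E → . f], [E' → . E], [S → . f] }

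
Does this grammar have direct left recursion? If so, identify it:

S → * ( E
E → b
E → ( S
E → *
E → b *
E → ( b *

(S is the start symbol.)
No direct left recursion

Direct left recursion occurs when N → N α for some non-terminal N (the right-hand side begins with the left-hand side itself).

S → * ( E: starts with '*'
E → b: starts with b
E → ( S: starts with '('
E → *: starts with '*'
E → b *: starts with b
E → ( b *: starts with '('

No direct left recursion found.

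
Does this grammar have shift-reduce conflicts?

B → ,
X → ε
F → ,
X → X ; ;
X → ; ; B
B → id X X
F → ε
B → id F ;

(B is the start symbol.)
Augment with B' → B and build the canonical LR(0) collection (I0 = CLOSURE({[B' → . B]}), then GOTO on every symbol after a dot until no new states appear). It has 16 states:
  I0: { [B → . ,], [B → . id F ;], [B → . id X X], [B' → . B] }  — shift
  I1: { [B → , .] }  — reduce
  I2: { [B' → B .] }  — accept
  I3: { [B → id . F ;], [B → id . X X], [F → . ,], [F → .], [X → . ; ; B], [X → . X ; ;], [X → .] }  — shift, 2 reduces
  I4: { [F → , .] }  — reduce
  I5: { [X → ; . ; B] }  — shift
  I6: { [B → id F . ;] }  — shift
  I7: { [B → id X . X], [X → . ; ; B], [X → . X ; ;], [X → .], [X → X . ; ;] }  — shift, reduce
  I8: { [X → ; . ; B], [X → X ; . ;] }  — shift
  I9: { [B → id X X .], [X → X . ; ;] }  — shift, reduce
  I10: { [X → X ; . ;] }  — shift
  I11: { [X → X ; ; .] }  — reduce
  I12: { [B → . ,], [B → . id F ;], [B → . id X X], [X → ; ; . B], [X → X ; ; .] }  — shift, reduce
  I13: { [X → ; ; B .] }  — reduce
  I14: { [B → id F ; .] }  — reduce
  I15: { [B → . ,], [B → . id F ;], [B → . id X X], [X → ; ; . B] }  — shift

I3 contains reduce items [F → .], [X → .] and shift items [F → . ,], [X → . ; ; B] — shift-reduce conflict.
I7 contains reduce item [X → .] and shift items [X → . ; ; B], [X → X . ; ;] — shift-reduce conflict.
I9 contains reduce item [B → id X X .] and shift item [X → X . ; ;] — shift-reduce conflict.
I12 contains reduce item [X → X ; ; .] and shift items [B → . ,], [B → . id F ;], [B → . id X X] — shift-reduce conflict.

Answer: Yes — I3: [F → .] vs [F → . ,]; I7: [X → .] vs [X → . ; ; B]; I9: [B → id X X .] vs [X → X . ; ;]; I12: [X → X ; ; .] vs [B → . ,]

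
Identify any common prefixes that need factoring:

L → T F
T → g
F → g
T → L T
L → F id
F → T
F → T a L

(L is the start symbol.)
Left-factoring is needed when two productions for the same non-terminal
share a common prefix on the right-hand side.

Productions for L:
  L → T F
  L → F id
Productions for T:
  T → g
  T → L T
Productions for F:
  F → g
  F → T
  F → T a L

Found common prefix 'T' in productions for F

Answer: Yes, F has productions with common prefix 'T'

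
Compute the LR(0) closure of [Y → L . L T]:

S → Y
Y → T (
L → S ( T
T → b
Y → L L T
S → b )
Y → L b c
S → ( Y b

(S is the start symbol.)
{ [L → . S ( T], [S → . ( Y b], [S → . Y], [S → . b )], [T → . b], [Y → . L L T], [Y → . L b c], [Y → . T (], [Y → L . L T] }

To compute CLOSURE, for each item [A → α.Bβ] where B is a non-terminal, add [B → .γ] for all productions B → γ; repeat for the newly added items until nothing changes.

Start with: [Y → L . L T]
  [Y → L . L T] has the dot before L: add [L → . S ( T]
  [L → . S ( T] has the dot before S: add [S → . Y], [S → . b )], [S → . ( Y b]
  [S → . Y] has the dot before Y: add [Y → . T (], [Y → . L L T], [Y → . L b c]
  [Y → . T (] has the dot before T: add [T → . b]
No further items can be added.

CLOSURE = { [L → . S ( T], [S → . ( Y b], [S → . Y], [S → . b )], [T → . b], [Y → . L L T], [Y → . L b c], [Y → . T (], [Y → L . L T] }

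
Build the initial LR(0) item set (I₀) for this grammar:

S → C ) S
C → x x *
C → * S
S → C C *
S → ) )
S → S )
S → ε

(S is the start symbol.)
{ [C → . * S], [C → . x x *], [S → . ) )], [S → . C ) S], [S → . C C *], [S → . S )], [S → .], [S' → . S] }

First, augment the grammar with S' → S
I₀ = CLOSURE({ [S' → . S] }):
  [S' → . S] has the dot before S: add [S → . C ) S], [S → . C C *], [S → . ) )], [S → . S )], [S → .]
  [S → . C ) S] has the dot before C: add [C → . x x *], [C → . * S]
No further items can be added.

I₀ = { [C → . * S], [C → . x x *], [S → . ) )], [S → . C ) S], [S → . C C *], [S → . S )], [S → .], [S' → . S] }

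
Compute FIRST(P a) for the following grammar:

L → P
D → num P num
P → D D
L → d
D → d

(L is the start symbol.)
FIRST sets of the non-terminals involved (from the grammar, by fixed-point iteration):
  FIRST(P) = { 'd', 'num' }

To compute FIRST(P a), process the symbols left to right:
Symbol P is a non-terminal. Add FIRST(P) \ {ε} = { 'd', 'num' }
P is not nullable (ε ∉ FIRST(P)), so stop here.
FIRST(P a) = { 'd', 'num' }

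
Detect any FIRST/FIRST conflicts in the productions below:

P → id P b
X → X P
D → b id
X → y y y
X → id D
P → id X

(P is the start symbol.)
Yes. P → id P b / P → id X on { 'id' }; X → X P / X → y y y on { 'y' }; X → X P / X → id D on { 'id' }

A FIRST/FIRST conflict occurs when two productions N → α and N → β for the same non-terminal have FIRST(α) ∩ FIRST(β) ≠ ∅ (with ε ∈ FIRST of a nullable right-hand side, so two nullable alternatives also conflict).

FIRST sets of the non-terminals at (or reachable through a nullable prefix from) the front of some alternative:
  FIRST(X) = { 'id', 'y' }

Productions for P:
  P → id P b: FIRST = { 'id' }
  P → id X: FIRST = { 'id' }
Productions for X:
  X → X P: FIRST = { 'id', 'y' }
  X → y y y: FIRST = { 'y' }
  X → id D: FIRST = { 'id' }
D has only one production, so no FIRST/FIRST conflict is possible there.

Conflict for P: P → id P b and P → id X
  Overlap: { 'id' }
Conflict for X: X → X P and X → y y y
  Overlap: { 'y' }
Conflict for X: X → X P and X → id D
  Overlap: { 'id' }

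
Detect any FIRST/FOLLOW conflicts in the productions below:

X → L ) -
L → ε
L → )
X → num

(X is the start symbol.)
Yes. L → ')' with FOLLOW(L) on { ')' }

A FIRST/FOLLOW conflict occurs when a non-terminal N has a nullable alternative N → β (β ⇒* ε) and another alternative N → α with FIRST(α) ∩ FOLLOW(N) ≠ ∅: on such a lookahead the parser cannot decide between expanding α and letting N vanish via β.

Nullable non-terminals: L.

L: nullable alternative(s) L → ε; FOLLOW(L) = { ')' }
  L → ε: FIRST \ {ε} = { } — this is the only nullable alternative, skip
  L → ): FIRST \ {ε} = { ')' } — overlaps FOLLOW(L) on { ')' }: CONFLICT

X has no nullable alternative, so no FIRST/FOLLOW check is needed there.

So the grammar has 1 FIRST/FOLLOW conflict (marked CONFLICT above).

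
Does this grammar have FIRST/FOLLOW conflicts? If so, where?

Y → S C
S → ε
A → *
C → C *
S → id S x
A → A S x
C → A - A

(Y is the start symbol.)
A FIRST/FOLLOW conflict occurs when a non-terminal N has a nullable alternative N → β (β ⇒* ε) and another alternative N → α with FIRST(α) ∩ FOLLOW(N) ≠ ∅: on such a lookahead the parser cannot decide between expanding α and letting N vanish via β.

Nullable non-terminals: S.

S: nullable alternative(s) S → ε; FOLLOW(S) = { '*', 'x' }
  S → ε: FIRST \ {ε} = { } — this is the only nullable alternative, skip
  S → id S x: FIRST \ {ε} = { 'id' } — disjoint from FOLLOW(S)

A, C, Y have no nullable alternative, so no FIRST/FOLLOW check is needed there.

No FIRST/FOLLOW conflicts found.

Answer: No FIRST/FOLLOW conflicts.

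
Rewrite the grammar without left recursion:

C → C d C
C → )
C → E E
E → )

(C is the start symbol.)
C is directly left-recursive. The standard transformation for
  A → A α₁ | ... | A α_m | β₁ | ... | β_n
is
  A  → β₁ A' | ... | β_n A'
  A' → α₁ A' | ... | α_m A' | ε

C → ) becomes C → ) C'
C → E E becomes C → E E C'
C → C d C becomes C' → d C C'
Add C' → ε

Productions for other non-terminals are unchanged:
  E → )

Resulting grammar:
C → ) C'
C → E E C'
C' → d C C'
C' → ε
E → )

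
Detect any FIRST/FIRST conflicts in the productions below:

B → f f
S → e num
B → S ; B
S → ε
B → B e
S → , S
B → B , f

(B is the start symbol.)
A FIRST/FIRST conflict occurs when two productions N → α and N → β for the same non-terminal have FIRST(α) ∩ FIRST(β) ≠ ∅ (with ε ∈ FIRST of a nullable right-hand side, so two nullable alternatives also conflict).

FIRST sets of the non-terminals at (or reachable through a nullable prefix from) the front of some alternative:
  FIRST(S) = { ',', 'e', ε }
  FIRST(B) = { ',', ';', 'e', 'f' }

Productions for B:
  B → f f: FIRST = { 'f' }
  B → S ; B: FIRST = { ',', ';', 'e' }
  B → B e: FIRST = { ',', ';', 'e', 'f' }
  B → B , f: FIRST = { ',', ';', 'e', 'f' }
Productions for S:
  S → e num: FIRST = { 'e' }
  S → ε: FIRST = { ε }
  S → , S: FIRST = { ',' }

Conflict for B: B → f f and B → B e
  Overlap: { 'f' }
Conflict for B: B → f f and B → B , f
  Overlap: { 'f' }
Conflict for B: B → S ; B and B → B e
  Overlap: { ',', ';', 'e' }
Conflict for B: B → S ; B and B → B , f
  Overlap: { ',', ';', 'e' }
Conflict for B: B → B e and B → B , f
  Overlap: { ',', ';', 'e', 'f' }

Answer: Yes. B → f f / B → B e on { 'f' }; B → f f / B → B ',' f on { 'f' }; B → S ';' B / B → B e on { ',', ';', 'e' }; B → S ';' B / B → B ',' f on { ',', ';', 'e' }; B → B e / B → B ',' f on { ',', ';', 'e', 'f' }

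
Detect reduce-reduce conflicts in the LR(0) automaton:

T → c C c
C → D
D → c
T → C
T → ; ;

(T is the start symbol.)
Augment with T' → T and build the canonical LR(0) collection (I0 = CLOSURE({[T' → . T]}), then GOTO on every symbol after a dot until no new states appear). It has 10 states:
  I0: { [C → . D], [D → . c], [T → . ; ;], [T → . C], [T → . c C c], [T' → . T] }  — shift
  I1: { [T → ; . ;] }  — shift
  I2: { [T → C .] }  — reduce
  I3: { [C → D .] }  — reduce
  I4: { [T' → T .] }  — accept
  I5: { [C → . D], [D → . c], [D → c .], [T → c . C c] }  — shift, reduce
  I6: { [T → c C . c] }  — shift
  I7: { [D → c .] }  — reduce
  I8: { [T → c C c .] }  — reduce
  I9: { [T → ; ; .] }  — reduce

No state contains more than one complete item.

Answer: No reduce-reduce conflicts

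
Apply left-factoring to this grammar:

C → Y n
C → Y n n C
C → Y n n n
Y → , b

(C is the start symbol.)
Left-factoring transforms A → αβ₁ | αβ₂ into A → αA' and A' → β₁ | β₂
(α is the longest common prefix among the alternatives). Repeat until
no nonterminal has two alternatives with a common prefix.

Round 1: C has alternatives sharing prefix 'Y n'. Introduce C': C → Y n C'
  Add: C' → ε
  Add: C' → n C
  Add: C' → n n

Round 2: C' has alternatives sharing prefix 'n'. Introduce C'': C' → n C''
  Add: C'' → C
  Add: C'' → n

No remaining common prefixes — done.

Resulting grammar:
C → Y n C'
C' → ε
C' → n C''
C'' → C
C'' → n
Y → , b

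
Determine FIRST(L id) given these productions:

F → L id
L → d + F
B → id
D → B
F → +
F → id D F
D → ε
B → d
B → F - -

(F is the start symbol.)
FIRST sets of the non-terminals involved (from the grammar, by fixed-point iteration):
  FIRST(L) = { 'd' }

To compute FIRST(L id), process the symbols left to right:
Symbol L is a non-terminal. Add FIRST(L) \ {ε} = { 'd' }
L is not nullable (ε ∉ FIRST(L)), so stop here.
FIRST(L id) = { 'd' }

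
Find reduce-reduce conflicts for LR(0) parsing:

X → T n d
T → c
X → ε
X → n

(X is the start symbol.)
No reduce-reduce conflicts

Augment with X' → X and build the canonical LR(0) collection (I0 = CLOSURE({[X' → . X]}), then GOTO on every symbol after a dot until no new states appear). It has 7 states:
  I0: { [T → . c], [X → . T n d], [X → . n], [X → .], [X' → . X] }  — shift, reduce
  I1: { [X → T . n d] }  — shift
  I2: { [X' → X .] }  — accept
  I3: { [T → c .] }  — reduce
  I4: { [X → n .] }  — reduce
  I5: { [X → T n . d] }  — shift
  I6: { [X → T n d .] }  — reduce

No state contains more than one complete item.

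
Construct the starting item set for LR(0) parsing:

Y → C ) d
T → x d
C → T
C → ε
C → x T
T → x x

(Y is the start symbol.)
{ [C → . T], [C → . x T], [C → .], [T → . x d], [T → . x x], [Y → . C ) d], [Y' → . Y] }

First, augment the grammar with Y' → Y
I₀ = CLOSURE({ [Y' → . Y] }):
  [Y' → . Y] has the dot before Y: add [Y → . C ) d]
  [Y → . C ) d] has the dot before C: add [C → . T], [C → .], [C → . x T]
  [C → . T] has the dot before T: add [T → . x d], [T → . x x]
No further items can be added.

I₀ = { [C → . T], [C → . x T], [C → .], [T → . x d], [T → . x x], [Y → . C ) d], [Y' → . Y] }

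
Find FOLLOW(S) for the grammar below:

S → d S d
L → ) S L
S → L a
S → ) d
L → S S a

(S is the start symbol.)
To compute FOLLOW(S), find every occurrence of S on a right-hand side N → α S β: add FIRST(β) \ {ε}, and if β is empty or nullable also add FOLLOW(N). Iterate to a fixed point.

S is the start symbol, so $ ∈ FOLLOW(S).
In S → d S d: S is followed by d, add FIRST(d) \ {ε} = { 'd' }
In L → ) S L: S is followed by L, add FIRST(L) \ {ε} = { ')', 'd' }
In L → S S a: S is followed by S a, add FIRST(S a) \ {ε} = { ')', 'd' }
In L → S S a: S is followed by a, add FIRST(a) \ {ε} = { 'a' }

Taking the union: FOLLOW(S) = { $, ')', 'a', 'd' }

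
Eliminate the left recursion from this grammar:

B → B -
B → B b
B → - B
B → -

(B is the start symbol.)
B → - B B'
B → - B'
B' → - B'
B' → b B'
B' → ε

B is directly left-recursive. The standard transformation for
  A → A α₁ | ... | A α_m | β₁ | ... | β_n
is
  A  → β₁ A' | ... | β_n A'
  A' → α₁ A' | ... | α_m A' | ε

B → - B becomes B → - B B'
B → - becomes B → - B'
B → B - becomes B' → - B'
B → B b becomes B' → b B'
Add B' → ε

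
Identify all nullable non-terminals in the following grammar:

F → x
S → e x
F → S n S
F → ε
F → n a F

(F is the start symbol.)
A non-terminal is nullable if it can derive ε (the empty string): either it has an ε-production, or it has a production whose right-hand side consists entirely of nullable non-terminals.

ε-productions: F → ε
So F is immediately nullable.
No further non-terminal can be added: every production for the remaining non-terminals contains a terminal or a non-nullable non-terminal.
Nullable = { 'F' }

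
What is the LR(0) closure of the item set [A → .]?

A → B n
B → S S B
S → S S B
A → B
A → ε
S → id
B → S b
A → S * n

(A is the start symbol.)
{ [A → .] }

To compute CLOSURE, for each item [A → α.Bβ] where B is a non-terminal, add [B → .γ] for all productions B → γ; repeat for the newly added items until nothing changes.

Start with: [A → .]
The dot is at the end, so nothing is added.

CLOSURE = { [A → .] }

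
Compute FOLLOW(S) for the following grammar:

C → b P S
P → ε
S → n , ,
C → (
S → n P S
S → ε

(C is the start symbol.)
{ $ }

To compute FOLLOW(S), find every occurrence of S on a right-hand side N → α S β: add FIRST(β) \ {ε}, and if β is empty or nullable also add FOLLOW(N). Iterate to a fixed point.

In C → b P S: S is at the end, add FOLLOW(C)
In S → n P S: S is at the end; this adds FOLLOW(S) to itself — nothing new

The FOLLOW sets referred to above (computed the same way, to a fixed point):
  FOLLOW(C) = { $ }

Taking the union: FOLLOW(S) = { $ }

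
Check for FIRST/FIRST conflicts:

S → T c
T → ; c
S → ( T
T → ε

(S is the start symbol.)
A FIRST/FIRST conflict occurs when two productions N → α and N → β for the same non-terminal have FIRST(α) ∩ FIRST(β) ≠ ∅ (with ε ∈ FIRST of a nullable right-hand side, so two nullable alternatives also conflict).

FIRST sets of the non-terminals at (or reachable through a nullable prefix from) the front of some alternative:
  FIRST(T) = { ';', ε }

Productions for S:
  S → T c: FIRST = { ';', 'c' }
  S → ( T: FIRST = { '(' }
Productions for T:
  T → ; c: FIRST = { ';' }
  T → ε: FIRST = { ε }

All alternatives of each non-terminal have pairwise disjoint FIRST sets.

Answer: No FIRST/FIRST conflicts.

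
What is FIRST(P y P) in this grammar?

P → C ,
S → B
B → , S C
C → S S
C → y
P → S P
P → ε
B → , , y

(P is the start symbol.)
FIRST sets of the non-terminals involved (from the grammar, by fixed-point iteration):
  FIRST(P) = { ',', 'y', ε }

To compute FIRST(P y P), process the symbols left to right:
Symbol P is a non-terminal. Add FIRST(P) \ {ε} = { ',', 'y' }
P is nullable (ε ∈ FIRST(P)), continue to the next symbol.
Symbol y is a terminal. Add 'y' and stop.
FIRST(P y P) = { ',', 'y' }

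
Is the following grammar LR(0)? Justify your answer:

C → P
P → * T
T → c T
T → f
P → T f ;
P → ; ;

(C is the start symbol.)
Yes, the grammar is LR(0)

A grammar is LR(0) if no state in the canonical LR(0) collection has:
  - both a shift item (dot before a terminal) and a complete item (shift-reduce conflict), or
  - two or more complete items (reduce-reduce conflict; the accept item [C' → C .] counts as a complete item here).

Augment with C' → C and build the canonical LR(0) collection (I0 = CLOSURE({[C' → . C]}), then GOTO on every symbol after a dot until no new states appear). It has 13 states:
  I0: { [C → . P], [C' → . C], [P → . * T], [P → . ; ;], [P → . T f ;], [T → . c T], [T → . f] }  — shift
  I1: { [P → * . T], [T → . c T], [T → . f] }  — shift
  I2: { [P → ; . ;] }  — shift
  I3: { [C' → C .] }  — accept
  I4: { [C → P .] }  — reduce
  I5: { [P → T . f ;] }  — shift
  I6: { [T → . c T], [T → . f], [T → c . T] }  — shift
  I7: { [T → f .] }  — reduce
  I8: { [T → c T .] }  — reduce
  I9: { [P → T f . ;] }  — shift
  I10: { [P → T f ; .] }  — reduce
  I11: { [P → ; ; .] }  — reduce
  I12: { [P → * T .] }  — reduce

Every state is either a pure shift/goto state or contains exactly one complete item and nothing to shift — no conflicts. The grammar is LR(0).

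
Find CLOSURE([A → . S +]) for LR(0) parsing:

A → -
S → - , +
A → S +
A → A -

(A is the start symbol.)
{ [A → . S +], [S → . - , +] }

To compute CLOSURE, for each item [A → α.Bβ] where B is a non-terminal, add [B → .γ] for all productions B → γ; repeat for the newly added items until nothing changes.

Start with: [A → . S +]
  [A → . S +] has the dot before S: add [S → . - , +]
No further items can be added.

CLOSURE = { [A → . S +], [S → . - , +] }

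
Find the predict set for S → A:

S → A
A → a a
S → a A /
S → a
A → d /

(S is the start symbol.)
PREDICT(S → A) = (FIRST(RHS) \ {ε}) ∪ (FOLLOW(S) if ε ∈ FIRST(RHS), i.e. RHS ⇒* ε)
FIRST(A) = { 'a', 'd' }
FIRST(A) = { 'a', 'd' }
ε ∉ FIRST(A), so FOLLOW(S) is not added.
PREDICT(S → A) = { 'a', 'd' }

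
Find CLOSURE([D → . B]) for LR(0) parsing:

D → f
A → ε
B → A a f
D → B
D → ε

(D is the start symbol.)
Start with: [D → . B]
  [D → . B] has the dot before B: add [B → . A a f]
  [B → . A a f] has the dot before A: add [A → .]
No further items can be added.

CLOSURE = { [A → .], [B → . A a f], [D → . B] }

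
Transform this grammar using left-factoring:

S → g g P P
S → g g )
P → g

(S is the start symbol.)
S → g g S'
S' → P P
S' → )
P → g

Left-factoring transforms A → αβ₁ | αβ₂ into A → αA' and A' → β₁ | β₂
(α is the longest common prefix among the alternatives). Repeat until
no nonterminal has two alternatives with a common prefix.

Round 1: S has alternatives sharing prefix 'g g'. Introduce S': S → g g S'
  Add: S' → P P
  Add: S' → )

No remaining common prefixes — done.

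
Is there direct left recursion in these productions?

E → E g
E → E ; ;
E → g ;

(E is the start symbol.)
E → E g: LEFT RECURSIVE (starts with E)
E → E ; ;: LEFT RECURSIVE (starts with E)
E → g ;: starts with g

The grammar has direct left recursion on: E.

Answer: Yes, E is left-recursive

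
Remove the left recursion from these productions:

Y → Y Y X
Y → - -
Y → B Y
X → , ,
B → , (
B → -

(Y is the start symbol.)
Y → - - Y'
Y → B Y Y'
Y' → Y X Y'
Y' → ε
X → , ,
B → , (
B → -

Y is directly left-recursive. The standard transformation for
  A → A α₁ | ... | A α_m | β₁ | ... | β_n
is
  A  → β₁ A' | ... | β_n A'
  A' → α₁ A' | ... | α_m A' | ε

Y → - - becomes Y → - - Y'
Y → B Y becomes Y → B Y Y'
Y → Y Y X becomes Y' → Y X Y'
Add Y' → ε

Productions for other non-terminals are unchanged:
  X → , ,
  B → , (
  B → -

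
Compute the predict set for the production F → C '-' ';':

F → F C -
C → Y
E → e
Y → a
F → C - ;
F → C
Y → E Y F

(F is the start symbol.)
PREDICT(F → C '-' ';') = (FIRST(RHS) \ {ε}) ∪ (FOLLOW(F) if ε ∈ FIRST(RHS), i.e. RHS ⇒* ε)
FIRST(C) = { 'a', 'e' }
FIRST(C '-' ';') = { 'a', 'e' }
ε ∉ FIRST(C '-' ';'), so FOLLOW(F) is not added.
PREDICT(F → C '-' ';') = { 'a', 'e' }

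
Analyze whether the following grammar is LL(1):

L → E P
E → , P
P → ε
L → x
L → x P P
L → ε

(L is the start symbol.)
Relevant sets:
  FIRST(E) = { ',' }
  FOLLOW(L) = { $ }

For L:
  PREDICT(L → E P) = { ',' }
  PREDICT(L → x) = { 'x' }
  PREDICT(L → x P P) = { 'x' }
  PREDICT(L → ε) = { $ }
E, P have a single production, so nothing to check there.

Conflict found: Predict set conflict for L: { 'x' }
The grammar is NOT LL(1).

Answer: No. Predict set conflict for L: { 'x' }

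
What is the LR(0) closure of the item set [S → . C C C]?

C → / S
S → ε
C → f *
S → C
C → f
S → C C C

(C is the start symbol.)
Start with: [S → . C C C]
  [S → . C C C] has the dot before C: add [C → . / S], [C → . f *], [C → . f]
No further items can be added.

CLOSURE = { [C → . / S], [C → . f *], [C → . f], [S → . C C C] }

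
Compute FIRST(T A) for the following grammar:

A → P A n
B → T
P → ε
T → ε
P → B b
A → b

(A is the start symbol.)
FIRST sets of the non-terminals involved (from the grammar, by fixed-point iteration):
  FIRST(T) = { ε }
  FIRST(A) = { 'b' }

To compute FIRST(T A), process the symbols left to right:
Symbol T is a non-terminal. Add FIRST(T) \ {ε} = { }
T is nullable (ε ∈ FIRST(T)), continue to the next symbol.
Symbol A is a non-terminal. Add FIRST(A) \ {ε} = { 'b' }
A is not nullable (ε ∉ FIRST(A)), so stop here.
FIRST(T A) = { 'b' }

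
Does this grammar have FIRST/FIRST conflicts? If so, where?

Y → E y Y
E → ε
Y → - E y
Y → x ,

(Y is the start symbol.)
No FIRST/FIRST conflicts.

A FIRST/FIRST conflict occurs when two productions N → α and N → β for the same non-terminal have FIRST(α) ∩ FIRST(β) ≠ ∅ (with ε ∈ FIRST of a nullable right-hand side, so two nullable alternatives also conflict).

FIRST sets of the non-terminals at (or reachable through a nullable prefix from) the front of some alternative:
  FIRST(E) = { ε }

Productions for Y:
  Y → E y Y: FIRST = { 'y' }
  Y → - E y: FIRST = { '-' }
  Y → x ,: FIRST = { 'x' }
E has only one production, so no FIRST/FIRST conflict is possible there.

All alternatives of each non-terminal have pairwise disjoint FIRST sets.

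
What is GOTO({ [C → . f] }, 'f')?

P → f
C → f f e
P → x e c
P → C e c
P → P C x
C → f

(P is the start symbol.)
{ [C → f .] }

GOTO(I, 'f') = CLOSURE({ [A → αX.β] : [A → α.Xβ] ∈ I, X = 'f' })

Items with dot before 'f', with the dot advanced:
  [C → . f] → [C → f .]
Closure adds nothing (no advanced item has the dot before a non-terminal).

GOTO = { [C → f .] }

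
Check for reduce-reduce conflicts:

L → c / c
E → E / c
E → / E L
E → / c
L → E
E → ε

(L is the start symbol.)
Yes — I13: [E → / c .] vs [E → E / c .]

A reduce-reduce conflict occurs when an LR(0) state has two complete items [A → α .] and [B → β .] — both call for a reduction, and with no lookahead the parser cannot choose between them.

Augment with L' → L and build the canonical LR(0) collection (I0 = CLOSURE({[L' → . L]}), then GOTO on every symbol after a dot until no new states appear). It has 14 states:
  I0: { [E → . / E L], [E → . / c], [E → . E / c], [E → .], [L → . E], [L → . c / c], [L' → . L] }  — shift, reduce
  I1: { [E → . / E L], [E → . / c], [E → . E / c], [E → .], [E → / . E L], [E → / . c] }  — shift, reduce
  I2: { [E → E . / c], [L → E .] }  — shift, reduce
  I3: { [L' → L .] }  — accept
  I4: { [L → c . / c] }  — shift
  I5: { [L → c / . c] }  — shift
  I6: { [L → c / c .] }  — reduce
  I7: { [E → E / . c] }  — shift
  I8: { [E → E / c .] }  — reduce
  I9: { [E → . / E L], [E → . / c], [E → . E / c], [E → .], [E → / E . L], [E → E . / c], [L → . E], [L → . c / c] }  — shift, reduce
  I10: { [E → / c .] }  — reduce
  I11: { [E → . / E L], [E → . / c], [E → . E / c], [E → .], [E → / . E L], [E → / . c], [E → E / . c] }  — shift, reduce
  I12: { [E → / E L .] }  — reduce
  I13: { [E → / c .], [E → E / c .] }  — 2 reduces

I13 contains complete items [E → / c .], [E → E / c .] — reduce-reduce conflict.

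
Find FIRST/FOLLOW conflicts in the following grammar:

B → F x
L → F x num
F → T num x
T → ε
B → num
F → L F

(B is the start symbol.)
No FIRST/FOLLOW conflicts.

A FIRST/FOLLOW conflict occurs when a non-terminal N has a nullable alternative N → β (β ⇒* ε) and another alternative N → α with FIRST(α) ∩ FOLLOW(N) ≠ ∅: on such a lookahead the parser cannot decide between expanding α and letting N vanish via β.

Nullable non-terminals: T.
T has a nullable alternative but only one production, so nothing to check.

B, F, L have no nullable alternative, so no FIRST/FOLLOW check is needed there.

No FIRST/FOLLOW conflicts found.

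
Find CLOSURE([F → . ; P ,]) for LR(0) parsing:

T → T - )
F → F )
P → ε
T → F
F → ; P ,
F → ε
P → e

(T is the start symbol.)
To compute CLOSURE, for each item [A → α.Bβ] where B is a non-terminal, add [B → .γ] for all productions B → γ; repeat for the newly added items until nothing changes.

Start with: [F → . ; P ,]
The dot precedes the terminal ';', so nothing is added.

CLOSURE = { [F → . ; P ,] }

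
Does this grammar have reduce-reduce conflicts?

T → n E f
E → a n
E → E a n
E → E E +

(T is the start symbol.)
Yes — I9: [E → E a n .] vs [E → a n .]

A reduce-reduce conflict occurs when an LR(0) state has two complete items [A → α .] and [B → β .] — both call for a reduction, and with no lookahead the parser cannot choose between them.

Augment with T' → T and build the canonical LR(0) collection (I0 = CLOSURE({[T' → . T]}), then GOTO on every symbol after a dot until no new states appear). It has 11 states:
  I0: { [T → . n E f], [T' → . T] }  — shift
  I1: { [T' → T .] }  — accept
  I2: { [E → . E E +], [E → . E a n], [E → . a n], [T → n . E f] }  — shift
  I3: { [E → . E E +], [E → . E a n], [E → . a n], [E → E . E +], [E → E . a n], [T → n E . f] }  — shift
  I4: { [E → a . n] }  — shift
  I5: { [E → a n .] }  — reduce
  I6: { [E → . E E +], [E → . E a n], [E → . a n], [E → E . E +], [E → E . a n], [E → E E . +] }  — shift
  I7: { [E → E a . n], [E → a . n] }  — shift
  I8: { [T → n E f .] }  — reduce
  I9: { [E → E a n .], [E → a n .] }  — 2 reduces
  I10: { [E → E E + .] }  — reduce

I9 contains complete items [E → E a n .], [E → a n .] — reduce-reduce conflict.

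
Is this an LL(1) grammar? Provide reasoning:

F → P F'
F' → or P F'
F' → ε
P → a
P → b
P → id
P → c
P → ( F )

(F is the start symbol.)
Yes, the grammar is LL(1).

A grammar is LL(1) if for each non-terminal N with multiple productions, the predict sets of those productions are pairwise disjoint, where PREDICT(N → α) = (FIRST(α) \ {ε}) ∪ (FOLLOW(N) if α ⇒* ε).

Relevant sets:
  FOLLOW(F') = { $, ')' }

For F':
  PREDICT(F' → or P F') = { 'or' }
  PREDICT(F' → ε) = { $, ')' }
For P:
  PREDICT(P → a) = { 'a' }
  PREDICT(P → b) = { 'b' }
  PREDICT(P → id) = { 'id' }
  PREDICT(P → c) = { 'c' }
  PREDICT(P → '(' F ')') = { '(' }
F has a single production, so nothing to check there.

All predict sets are disjoint. The grammar IS LL(1).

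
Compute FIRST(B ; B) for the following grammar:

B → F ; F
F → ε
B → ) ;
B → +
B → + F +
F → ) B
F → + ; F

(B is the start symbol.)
{ ')', '+', ';' }

FIRST sets of the non-terminals involved (from the grammar, by fixed-point iteration):
  FIRST(B) = { ')', '+', ';' }

To compute FIRST(B ; B), process the symbols left to right:
Symbol B is a non-terminal. Add FIRST(B) \ {ε} = { ')', '+', ';' }
B is not nullable (ε ∉ FIRST(B)), so stop here.
FIRST(B ; B) = { ')', '+', ';' }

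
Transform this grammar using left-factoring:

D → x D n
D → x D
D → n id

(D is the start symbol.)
Left-factoring transforms A → αβ₁ | αβ₂ into A → αA' and A' → β₁ | β₂
(α is the longest common prefix among the alternatives). Repeat until
no nonterminal has two alternatives with a common prefix.

Round 1: D has alternatives sharing prefix 'x D'. Introduce D': D → x D D'
  Add: D' → n
  Add: D' → ε

No remaining common prefixes — done.

Resulting grammar:
D → x D D'
D' → n
D' → ε
D → n id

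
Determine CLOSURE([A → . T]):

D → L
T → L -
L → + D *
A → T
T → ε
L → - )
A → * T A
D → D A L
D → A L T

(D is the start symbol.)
{ [A → . T], [L → . + D *], [L → . - )], [T → . L -], [T → .] }

Start with: [A → . T]
  [A → . T] has the dot before T: add [T → . L -], [T → .]
  [T → . L -] has the dot before L: add [L → . + D *], [L → . - )]
No further items can be added.

CLOSURE = { [A → . T], [L → . + D *], [L → . - )], [T → . L -], [T → .] }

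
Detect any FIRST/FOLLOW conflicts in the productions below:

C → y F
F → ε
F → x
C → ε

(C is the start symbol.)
A FIRST/FOLLOW conflict occurs when a non-terminal N has a nullable alternative N → β (β ⇒* ε) and another alternative N → α with FIRST(α) ∩ FOLLOW(N) ≠ ∅: on such a lookahead the parser cannot decide between expanding α and letting N vanish via β.

Nullable non-terminals: C, F.

C: nullable alternative(s) C → ε; FOLLOW(C) = { $ }
  C → y F: FIRST \ {ε} = { 'y' } — disjoint from FOLLOW(C)
  C → ε: FIRST \ {ε} = { } — this is the only nullable alternative, skip

F: nullable alternative(s) F → ε; FOLLOW(F) = { $ }
  F → ε: FIRST \ {ε} = { } — this is the only nullable alternative, skip
  F → x: FIRST \ {ε} = { 'x' } — disjoint from FOLLOW(F)

No FIRST/FOLLOW conflicts found.

Answer: No FIRST/FOLLOW conflicts.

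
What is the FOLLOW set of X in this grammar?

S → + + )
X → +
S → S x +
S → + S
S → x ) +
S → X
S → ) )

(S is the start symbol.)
In S → X: X is at the end, add FOLLOW(S)

The FOLLOW sets referred to above (computed the same way, to a fixed point):
  FOLLOW(S) = { $, 'x' }

Taking the union: FOLLOW(X) = { $, 'x' }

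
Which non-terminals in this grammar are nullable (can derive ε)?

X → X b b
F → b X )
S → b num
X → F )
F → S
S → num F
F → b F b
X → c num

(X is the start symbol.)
None

A non-terminal is nullable if it can derive ε (the empty string): either it has an ε-production, or it has a production whose right-hand side consists entirely of nullable non-terminals.

There are no ε-productions, so no non-terminal can derive ε.
No non-terminals are nullable.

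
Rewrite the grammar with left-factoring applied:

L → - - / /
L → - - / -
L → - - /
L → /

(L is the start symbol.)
Left-factoring transforms A → αβ₁ | αβ₂ into A → αA' and A' → β₁ | β₂
(α is the longest common prefix among the alternatives). Repeat until
no nonterminal has two alternatives with a common prefix.

Round 1: L has alternatives sharing prefix '- - /'. Introduce L': L → - - / L'
  Add: L' → /
  Add: L' → -
  Add: L' → ε

No remaining common prefixes — done.

Resulting grammar:
L → - - / L'
L' → /
L' → -
L' → ε
L → /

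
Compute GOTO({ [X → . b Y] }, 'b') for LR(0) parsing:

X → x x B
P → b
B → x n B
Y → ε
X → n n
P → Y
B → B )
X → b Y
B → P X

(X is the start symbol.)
GOTO(I, 'b') = CLOSURE({ [A → αX.β] : [A → α.Xβ] ∈ I, X = 'b' })

Items with dot before 'b', with the dot advanced:
  [X → . b Y] → [X → b . Y]
Closure of the advanced items:
  [X → b . Y] has the dot before Y: add [Y → .]

GOTO = { [X → b . Y], [Y → .] }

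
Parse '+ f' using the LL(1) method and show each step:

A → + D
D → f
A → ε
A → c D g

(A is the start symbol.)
LL(1) parsing maintains a stack (initially the start symbol over $) and the input. At each step: if the stack top is a terminal, match it against the current input token; if it is a non-terminal N, replace it with the RHS of M[N, lookahead] (the unique production whose predict set contains the lookahead).

Stack is shown with the top on the left.

Stack  Input  Action
--------------------
A $    + f $  output A → + D
+ D $  + f $  match '+'
D $    f $    output D → f
f $    f $    match 'f'
$      $      accept

The string is accepted.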